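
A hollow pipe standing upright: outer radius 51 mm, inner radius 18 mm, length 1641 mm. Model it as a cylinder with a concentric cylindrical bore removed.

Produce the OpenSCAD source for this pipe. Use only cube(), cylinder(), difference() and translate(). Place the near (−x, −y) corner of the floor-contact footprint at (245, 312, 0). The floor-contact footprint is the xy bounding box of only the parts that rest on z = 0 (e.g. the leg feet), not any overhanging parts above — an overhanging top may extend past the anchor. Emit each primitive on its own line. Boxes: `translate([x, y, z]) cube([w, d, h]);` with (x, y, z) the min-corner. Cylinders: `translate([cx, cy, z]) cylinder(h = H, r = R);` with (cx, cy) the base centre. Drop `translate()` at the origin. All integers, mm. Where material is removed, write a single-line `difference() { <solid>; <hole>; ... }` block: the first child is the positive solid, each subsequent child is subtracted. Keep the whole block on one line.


difference() { translate([296, 363, 0]) cylinder(h = 1641, r = 51); translate([296, 363, 0]) cylinder(h = 1641, r = 18); }


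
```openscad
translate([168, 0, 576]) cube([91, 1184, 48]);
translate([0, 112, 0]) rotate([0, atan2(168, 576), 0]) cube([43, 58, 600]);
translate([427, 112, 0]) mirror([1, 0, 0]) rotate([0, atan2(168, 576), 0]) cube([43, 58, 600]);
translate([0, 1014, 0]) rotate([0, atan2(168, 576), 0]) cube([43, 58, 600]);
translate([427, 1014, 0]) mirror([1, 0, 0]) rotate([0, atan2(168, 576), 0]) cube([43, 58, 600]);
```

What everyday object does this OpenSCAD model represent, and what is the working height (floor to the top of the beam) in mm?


A sawhorse. The overall height is 624 mm.

A beam across two mirrored pairs of raked legs — a sawhorse. The beam's underside is at z = 576 (matching the legs' vertical rise in atan2(168, 576)) and the beam is 48 mm tall, so its top is at 576 + 48 = 624 mm. The raked legs top out at the beam's underside, so that is the highest point.


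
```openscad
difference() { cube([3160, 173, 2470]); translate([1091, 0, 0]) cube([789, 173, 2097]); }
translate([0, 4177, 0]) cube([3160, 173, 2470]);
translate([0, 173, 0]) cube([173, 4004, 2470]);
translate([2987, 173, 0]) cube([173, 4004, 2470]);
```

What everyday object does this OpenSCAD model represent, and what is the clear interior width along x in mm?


A single room. The interior width is 2814 mm.

Four walls enclosing a rectangle with a door in the front wall — a room. Outside width 3160 minus two 173 mm walls gives 2814 mm.


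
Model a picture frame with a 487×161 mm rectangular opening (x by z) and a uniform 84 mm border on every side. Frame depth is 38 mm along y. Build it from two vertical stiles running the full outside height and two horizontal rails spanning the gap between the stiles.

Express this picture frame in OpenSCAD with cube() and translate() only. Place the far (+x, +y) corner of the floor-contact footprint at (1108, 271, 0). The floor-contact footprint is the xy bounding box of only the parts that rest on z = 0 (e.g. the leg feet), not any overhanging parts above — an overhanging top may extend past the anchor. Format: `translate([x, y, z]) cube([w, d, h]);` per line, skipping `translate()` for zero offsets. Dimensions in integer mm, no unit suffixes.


translate([453, 233, 0]) cube([84, 38, 329]);
translate([1024, 233, 0]) cube([84, 38, 329]);
translate([537, 233, 0]) cube([487, 38, 84]);
translate([537, 233, 245]) cube([487, 38, 84]);


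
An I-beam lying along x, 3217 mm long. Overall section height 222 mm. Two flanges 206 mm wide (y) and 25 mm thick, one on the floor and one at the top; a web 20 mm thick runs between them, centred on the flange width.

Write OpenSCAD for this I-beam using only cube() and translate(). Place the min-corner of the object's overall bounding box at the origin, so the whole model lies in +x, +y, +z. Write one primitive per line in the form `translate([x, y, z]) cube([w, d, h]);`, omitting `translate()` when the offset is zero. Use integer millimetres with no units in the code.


cube([3217, 206, 25]);
translate([0, 93, 25]) cube([3217, 20, 172]);
translate([0, 0, 197]) cube([3217, 206, 25]);


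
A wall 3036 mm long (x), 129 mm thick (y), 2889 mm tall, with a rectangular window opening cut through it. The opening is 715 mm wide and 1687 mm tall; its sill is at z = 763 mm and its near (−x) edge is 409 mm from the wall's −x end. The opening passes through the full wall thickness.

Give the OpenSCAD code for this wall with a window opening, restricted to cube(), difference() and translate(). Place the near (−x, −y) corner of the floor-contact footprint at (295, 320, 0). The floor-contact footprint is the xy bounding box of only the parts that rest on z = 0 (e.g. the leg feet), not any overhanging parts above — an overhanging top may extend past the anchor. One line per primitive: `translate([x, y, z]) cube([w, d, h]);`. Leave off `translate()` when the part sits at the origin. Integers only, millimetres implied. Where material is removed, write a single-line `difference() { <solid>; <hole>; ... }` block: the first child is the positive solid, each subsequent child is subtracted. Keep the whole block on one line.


difference() { translate([295, 320, 0]) cube([3036, 129, 2889]); translate([704, 320, 763]) cube([715, 129, 1687]); }


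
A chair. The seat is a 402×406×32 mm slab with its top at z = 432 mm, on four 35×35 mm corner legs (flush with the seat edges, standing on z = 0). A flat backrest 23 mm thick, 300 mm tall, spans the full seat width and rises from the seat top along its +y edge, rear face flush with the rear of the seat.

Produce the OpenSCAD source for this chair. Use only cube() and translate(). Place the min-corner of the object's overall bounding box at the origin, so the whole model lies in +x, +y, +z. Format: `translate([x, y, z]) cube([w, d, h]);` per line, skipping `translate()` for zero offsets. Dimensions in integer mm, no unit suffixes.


translate([0, 0, 400]) cube([402, 406, 32]);
cube([35, 35, 400]);
translate([367, 0, 0]) cube([35, 35, 400]);
translate([0, 371, 0]) cube([35, 35, 400]);
translate([367, 371, 0]) cube([35, 35, 400]);
translate([0, 383, 432]) cube([402, 23, 300]);


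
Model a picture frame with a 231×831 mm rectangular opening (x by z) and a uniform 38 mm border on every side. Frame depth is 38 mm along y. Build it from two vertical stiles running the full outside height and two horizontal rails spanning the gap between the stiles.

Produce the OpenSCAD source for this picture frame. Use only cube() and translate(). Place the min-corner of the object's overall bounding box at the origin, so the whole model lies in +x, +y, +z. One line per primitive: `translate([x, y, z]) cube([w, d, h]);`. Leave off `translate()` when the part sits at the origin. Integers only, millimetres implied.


cube([38, 38, 907]);
translate([269, 0, 0]) cube([38, 38, 907]);
translate([38, 0, 0]) cube([231, 38, 38]);
translate([38, 0, 869]) cube([231, 38, 38]);


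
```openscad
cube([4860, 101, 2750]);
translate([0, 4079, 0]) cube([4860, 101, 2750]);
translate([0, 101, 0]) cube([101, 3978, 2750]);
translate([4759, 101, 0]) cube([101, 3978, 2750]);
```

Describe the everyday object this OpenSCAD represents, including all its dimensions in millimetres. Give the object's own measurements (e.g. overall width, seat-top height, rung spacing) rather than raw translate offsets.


The wall frame of a small rectangular building: four walls, each 2750 mm tall and 101 mm thick, enclosing a footprint 4860 mm (x) by 4180 mm (y) outside-to-outside, with no floor or roof. The front and back walls (the −y and +y sides) span the full width; the two side walls fit between them.


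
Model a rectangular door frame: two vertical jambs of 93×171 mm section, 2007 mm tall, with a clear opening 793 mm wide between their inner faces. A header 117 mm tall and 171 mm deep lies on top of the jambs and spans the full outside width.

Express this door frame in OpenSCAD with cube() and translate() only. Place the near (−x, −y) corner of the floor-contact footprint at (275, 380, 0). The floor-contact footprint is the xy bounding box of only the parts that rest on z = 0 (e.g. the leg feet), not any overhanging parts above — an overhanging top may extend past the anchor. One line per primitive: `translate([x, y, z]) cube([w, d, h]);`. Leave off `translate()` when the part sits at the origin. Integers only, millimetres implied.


translate([275, 380, 0]) cube([93, 171, 2007]);
translate([1161, 380, 0]) cube([93, 171, 2007]);
translate([275, 380, 2007]) cube([979, 171, 117]);


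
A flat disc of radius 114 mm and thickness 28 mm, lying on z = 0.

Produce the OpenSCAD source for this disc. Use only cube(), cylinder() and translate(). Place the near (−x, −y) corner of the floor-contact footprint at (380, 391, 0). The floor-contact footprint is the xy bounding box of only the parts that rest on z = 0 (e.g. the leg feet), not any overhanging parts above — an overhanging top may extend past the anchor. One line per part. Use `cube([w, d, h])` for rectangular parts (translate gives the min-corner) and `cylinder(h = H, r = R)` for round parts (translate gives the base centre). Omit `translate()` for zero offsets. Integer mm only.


translate([494, 505, 0]) cylinder(h = 28, r = 114);


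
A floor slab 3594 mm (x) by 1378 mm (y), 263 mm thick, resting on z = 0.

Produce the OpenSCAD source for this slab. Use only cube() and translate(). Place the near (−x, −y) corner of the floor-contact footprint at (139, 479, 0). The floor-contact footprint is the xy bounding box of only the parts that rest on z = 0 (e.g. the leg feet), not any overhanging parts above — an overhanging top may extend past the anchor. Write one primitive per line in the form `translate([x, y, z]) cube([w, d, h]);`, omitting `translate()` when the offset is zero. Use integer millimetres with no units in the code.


translate([139, 479, 0]) cube([3594, 1378, 263]);


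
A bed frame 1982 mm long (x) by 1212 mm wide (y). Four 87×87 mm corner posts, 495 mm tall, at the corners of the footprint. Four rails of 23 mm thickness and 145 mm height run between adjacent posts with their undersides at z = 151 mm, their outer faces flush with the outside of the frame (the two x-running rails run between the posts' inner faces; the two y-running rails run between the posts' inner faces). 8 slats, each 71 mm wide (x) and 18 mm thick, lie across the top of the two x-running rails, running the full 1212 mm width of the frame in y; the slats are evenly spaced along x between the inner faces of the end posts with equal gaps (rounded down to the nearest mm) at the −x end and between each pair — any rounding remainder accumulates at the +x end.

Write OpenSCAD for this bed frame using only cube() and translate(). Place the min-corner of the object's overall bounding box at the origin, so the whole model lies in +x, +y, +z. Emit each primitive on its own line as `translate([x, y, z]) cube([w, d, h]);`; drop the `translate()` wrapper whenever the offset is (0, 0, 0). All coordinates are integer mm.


cube([87, 87, 495]);
translate([0, 1125, 0]) cube([87, 87, 495]);
translate([1895, 0, 0]) cube([87, 87, 495]);
translate([1895, 1125, 0]) cube([87, 87, 495]);
translate([87, 0, 151]) cube([1808, 23, 145]);
translate([87, 1189, 151]) cube([1808, 23, 145]);
translate([0, 87, 151]) cube([23, 1038, 145]);
translate([1959, 87, 151]) cube([23, 1038, 145]);
translate([224, 0, 296]) cube([71, 1212, 18]);
translate([432, 0, 296]) cube([71, 1212, 18]);
translate([640, 0, 296]) cube([71, 1212, 18]);
translate([848, 0, 296]) cube([71, 1212, 18]);
translate([1056, 0, 296]) cube([71, 1212, 18]);
translate([1264, 0, 296]) cube([71, 1212, 18]);
translate([1472, 0, 296]) cube([71, 1212, 18]);
translate([1680, 0, 296]) cube([71, 1212, 18]);


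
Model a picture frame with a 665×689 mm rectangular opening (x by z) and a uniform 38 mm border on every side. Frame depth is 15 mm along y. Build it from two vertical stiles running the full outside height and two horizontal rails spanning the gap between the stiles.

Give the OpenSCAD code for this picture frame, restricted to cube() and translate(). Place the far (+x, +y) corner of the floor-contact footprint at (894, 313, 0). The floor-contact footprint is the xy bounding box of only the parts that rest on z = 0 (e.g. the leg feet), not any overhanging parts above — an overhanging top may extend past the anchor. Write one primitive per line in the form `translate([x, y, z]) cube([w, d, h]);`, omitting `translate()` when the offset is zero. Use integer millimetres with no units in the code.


translate([153, 298, 0]) cube([38, 15, 765]);
translate([856, 298, 0]) cube([38, 15, 765]);
translate([191, 298, 0]) cube([665, 15, 38]);
translate([191, 298, 727]) cube([665, 15, 38]);


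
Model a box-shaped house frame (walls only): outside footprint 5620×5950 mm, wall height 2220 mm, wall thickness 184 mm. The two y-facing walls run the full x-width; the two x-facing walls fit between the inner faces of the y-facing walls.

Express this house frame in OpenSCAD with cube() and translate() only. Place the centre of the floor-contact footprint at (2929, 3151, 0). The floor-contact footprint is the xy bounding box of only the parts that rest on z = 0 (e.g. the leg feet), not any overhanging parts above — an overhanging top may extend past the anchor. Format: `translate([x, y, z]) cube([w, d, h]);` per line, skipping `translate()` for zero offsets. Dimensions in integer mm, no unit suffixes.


translate([119, 176, 0]) cube([5620, 184, 2220]);
translate([119, 5942, 0]) cube([5620, 184, 2220]);
translate([119, 360, 0]) cube([184, 5582, 2220]);
translate([5555, 360, 0]) cube([184, 5582, 2220]);


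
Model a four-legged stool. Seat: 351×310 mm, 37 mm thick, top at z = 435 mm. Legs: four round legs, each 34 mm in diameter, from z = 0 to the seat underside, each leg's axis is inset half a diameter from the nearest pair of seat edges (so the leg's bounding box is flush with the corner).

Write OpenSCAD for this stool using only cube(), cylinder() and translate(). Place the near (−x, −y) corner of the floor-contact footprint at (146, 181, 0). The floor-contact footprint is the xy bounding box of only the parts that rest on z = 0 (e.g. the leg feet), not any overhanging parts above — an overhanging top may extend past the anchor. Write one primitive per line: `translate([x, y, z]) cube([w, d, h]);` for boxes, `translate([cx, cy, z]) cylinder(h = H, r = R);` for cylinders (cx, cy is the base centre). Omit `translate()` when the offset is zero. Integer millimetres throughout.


translate([146, 181, 398]) cube([351, 310, 37]);
translate([163, 198, 0]) cylinder(h = 398, r = 17);
translate([480, 198, 0]) cylinder(h = 398, r = 17);
translate([163, 474, 0]) cylinder(h = 398, r = 17);
translate([480, 474, 0]) cylinder(h = 398, r = 17);


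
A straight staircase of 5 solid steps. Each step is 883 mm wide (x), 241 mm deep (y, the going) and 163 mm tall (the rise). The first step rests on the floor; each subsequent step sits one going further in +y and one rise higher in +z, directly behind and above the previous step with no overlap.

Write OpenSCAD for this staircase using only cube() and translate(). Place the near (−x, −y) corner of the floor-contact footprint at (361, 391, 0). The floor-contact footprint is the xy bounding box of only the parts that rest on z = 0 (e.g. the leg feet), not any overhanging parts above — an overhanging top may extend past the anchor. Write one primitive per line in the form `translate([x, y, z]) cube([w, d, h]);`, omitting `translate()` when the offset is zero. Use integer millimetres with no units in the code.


translate([361, 391, 0]) cube([883, 241, 163]);
translate([361, 632, 163]) cube([883, 241, 163]);
translate([361, 873, 326]) cube([883, 241, 163]);
translate([361, 1114, 489]) cube([883, 241, 163]);
translate([361, 1355, 652]) cube([883, 241, 163]);


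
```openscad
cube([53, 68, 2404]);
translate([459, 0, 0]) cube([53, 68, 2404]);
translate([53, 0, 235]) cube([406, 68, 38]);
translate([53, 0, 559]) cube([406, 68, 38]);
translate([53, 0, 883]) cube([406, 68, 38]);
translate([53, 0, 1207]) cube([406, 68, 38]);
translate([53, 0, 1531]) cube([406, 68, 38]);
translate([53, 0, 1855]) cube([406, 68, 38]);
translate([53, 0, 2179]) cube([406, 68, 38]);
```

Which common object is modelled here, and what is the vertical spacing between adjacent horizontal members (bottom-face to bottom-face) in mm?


A ladder. The rung spacing is 324 mm.

Two tall 53×68 posts with 7 short bars between them — a ladder. Adjacent rungs sit at z = 235 and z = 559, so the spacing is 559 − 235 = 324 mm.


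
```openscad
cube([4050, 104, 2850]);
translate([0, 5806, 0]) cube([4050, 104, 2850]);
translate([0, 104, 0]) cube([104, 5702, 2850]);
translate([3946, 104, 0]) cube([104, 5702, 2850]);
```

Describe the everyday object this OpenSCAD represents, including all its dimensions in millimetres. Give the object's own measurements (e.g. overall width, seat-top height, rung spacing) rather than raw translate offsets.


The wall frame of a small rectangular building: four walls, each 2850 mm tall and 104 mm thick, enclosing a footprint 4050 mm (x) by 5910 mm (y) outside-to-outside, with no floor or roof. The front and back walls (the −y and +y sides) span the full width; the two side walls fit between them.


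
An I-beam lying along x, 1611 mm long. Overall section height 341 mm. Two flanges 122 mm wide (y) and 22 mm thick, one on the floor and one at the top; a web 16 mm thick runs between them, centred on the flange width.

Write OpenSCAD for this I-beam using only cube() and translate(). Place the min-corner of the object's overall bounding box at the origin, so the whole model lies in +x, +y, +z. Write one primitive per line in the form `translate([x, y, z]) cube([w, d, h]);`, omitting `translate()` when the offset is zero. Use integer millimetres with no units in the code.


cube([1611, 122, 22]);
translate([0, 53, 22]) cube([1611, 16, 297]);
translate([0, 0, 319]) cube([1611, 122, 22]);


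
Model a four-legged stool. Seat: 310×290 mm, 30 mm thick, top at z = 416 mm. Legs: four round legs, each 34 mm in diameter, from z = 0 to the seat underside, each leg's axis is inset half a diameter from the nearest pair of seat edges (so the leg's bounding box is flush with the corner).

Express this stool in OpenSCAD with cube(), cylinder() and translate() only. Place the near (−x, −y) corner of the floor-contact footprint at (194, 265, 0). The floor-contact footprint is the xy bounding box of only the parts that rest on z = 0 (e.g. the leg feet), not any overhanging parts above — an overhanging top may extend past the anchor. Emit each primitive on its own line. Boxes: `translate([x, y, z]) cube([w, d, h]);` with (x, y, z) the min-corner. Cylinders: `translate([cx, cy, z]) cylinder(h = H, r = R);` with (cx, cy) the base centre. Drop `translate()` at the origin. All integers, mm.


translate([194, 265, 386]) cube([310, 290, 30]);
translate([211, 282, 0]) cylinder(h = 386, r = 17);
translate([487, 282, 0]) cylinder(h = 386, r = 17);
translate([211, 538, 0]) cylinder(h = 386, r = 17);
translate([487, 538, 0]) cylinder(h = 386, r = 17);


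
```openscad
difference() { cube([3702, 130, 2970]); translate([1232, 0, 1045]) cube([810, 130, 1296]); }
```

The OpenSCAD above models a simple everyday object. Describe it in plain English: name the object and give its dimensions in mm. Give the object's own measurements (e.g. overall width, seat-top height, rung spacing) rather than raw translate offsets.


A wall 3702 mm long (x), 130 mm thick (y), 2970 mm tall, with a rectangular window opening cut through it. The opening is 810 mm wide and 1296 mm tall; its sill is at z = 1045 mm and its near (−x) edge is 1232 mm from the wall's −x end. The opening passes through the full wall thickness.


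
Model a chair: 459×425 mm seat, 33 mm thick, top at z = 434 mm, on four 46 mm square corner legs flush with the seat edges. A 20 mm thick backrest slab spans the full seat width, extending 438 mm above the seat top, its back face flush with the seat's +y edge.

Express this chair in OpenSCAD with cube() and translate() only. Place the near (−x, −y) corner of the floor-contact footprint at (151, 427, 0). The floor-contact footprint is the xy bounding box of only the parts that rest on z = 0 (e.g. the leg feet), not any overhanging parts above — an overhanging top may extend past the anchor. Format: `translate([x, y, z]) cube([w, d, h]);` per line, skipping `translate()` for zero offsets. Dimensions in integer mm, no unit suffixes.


translate([151, 427, 401]) cube([459, 425, 33]);
translate([151, 427, 0]) cube([46, 46, 401]);
translate([564, 427, 0]) cube([46, 46, 401]);
translate([151, 806, 0]) cube([46, 46, 401]);
translate([564, 806, 0]) cube([46, 46, 401]);
translate([151, 832, 434]) cube([459, 20, 438]);


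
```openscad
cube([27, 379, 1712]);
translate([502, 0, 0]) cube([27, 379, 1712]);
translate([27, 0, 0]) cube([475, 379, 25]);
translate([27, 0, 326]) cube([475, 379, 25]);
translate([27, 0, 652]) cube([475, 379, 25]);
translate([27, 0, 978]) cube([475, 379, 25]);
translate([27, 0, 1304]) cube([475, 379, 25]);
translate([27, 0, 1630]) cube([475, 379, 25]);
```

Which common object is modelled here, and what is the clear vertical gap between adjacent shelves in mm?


A bookshelf. The clear shelf gap is 301 mm.

Two tall side panels with 6 horizontal boards between them — a bookshelf. The first two shelf undersides are at z = 0 and z = 326; with shelf thickness 25, the clear gap is 326 − 0 − 25 = 301 mm.


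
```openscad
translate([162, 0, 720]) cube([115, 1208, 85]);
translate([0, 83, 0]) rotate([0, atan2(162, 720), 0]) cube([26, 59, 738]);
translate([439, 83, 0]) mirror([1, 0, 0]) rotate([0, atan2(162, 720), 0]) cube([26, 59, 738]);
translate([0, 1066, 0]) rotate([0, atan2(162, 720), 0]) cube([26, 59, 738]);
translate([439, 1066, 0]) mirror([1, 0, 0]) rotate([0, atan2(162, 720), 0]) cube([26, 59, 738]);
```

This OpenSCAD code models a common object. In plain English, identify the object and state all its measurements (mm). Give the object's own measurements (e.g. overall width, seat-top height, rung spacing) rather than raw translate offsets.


A sawhorse. A 115×1208×85 mm beam (x, y, z) sits on two A-frame leg pairs. Each pair is two raked legs of 26×59 mm section (59 mm along y) splaying symmetrically in x. Each leg rises 720 mm vertically over 162 mm of horizontal reach and is 738 mm long along its own axis. Every leg's outer bottom edge rests on the floor and its outer top edge meets a bottom edge of the beam — the left legs (tilting toward +x) meet the beam's −x bottom edge, the right legs (their mirror images, tilting toward −x) meet its +x bottom edge — so the leg tops tuck under the beam, the beam's underside is 720 mm above the floor, and the feet are 439 mm apart outside-to-outside with the beam centred between them. The two leg pairs are set in 83 mm from either end of the beam.


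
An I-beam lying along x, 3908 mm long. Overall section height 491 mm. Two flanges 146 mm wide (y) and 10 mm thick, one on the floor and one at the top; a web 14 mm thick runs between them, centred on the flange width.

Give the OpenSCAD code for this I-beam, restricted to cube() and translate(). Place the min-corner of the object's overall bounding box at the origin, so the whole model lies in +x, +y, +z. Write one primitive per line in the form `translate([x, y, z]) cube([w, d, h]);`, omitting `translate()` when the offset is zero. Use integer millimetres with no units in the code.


cube([3908, 146, 10]);
translate([0, 66, 10]) cube([3908, 14, 471]);
translate([0, 0, 481]) cube([3908, 146, 10]);


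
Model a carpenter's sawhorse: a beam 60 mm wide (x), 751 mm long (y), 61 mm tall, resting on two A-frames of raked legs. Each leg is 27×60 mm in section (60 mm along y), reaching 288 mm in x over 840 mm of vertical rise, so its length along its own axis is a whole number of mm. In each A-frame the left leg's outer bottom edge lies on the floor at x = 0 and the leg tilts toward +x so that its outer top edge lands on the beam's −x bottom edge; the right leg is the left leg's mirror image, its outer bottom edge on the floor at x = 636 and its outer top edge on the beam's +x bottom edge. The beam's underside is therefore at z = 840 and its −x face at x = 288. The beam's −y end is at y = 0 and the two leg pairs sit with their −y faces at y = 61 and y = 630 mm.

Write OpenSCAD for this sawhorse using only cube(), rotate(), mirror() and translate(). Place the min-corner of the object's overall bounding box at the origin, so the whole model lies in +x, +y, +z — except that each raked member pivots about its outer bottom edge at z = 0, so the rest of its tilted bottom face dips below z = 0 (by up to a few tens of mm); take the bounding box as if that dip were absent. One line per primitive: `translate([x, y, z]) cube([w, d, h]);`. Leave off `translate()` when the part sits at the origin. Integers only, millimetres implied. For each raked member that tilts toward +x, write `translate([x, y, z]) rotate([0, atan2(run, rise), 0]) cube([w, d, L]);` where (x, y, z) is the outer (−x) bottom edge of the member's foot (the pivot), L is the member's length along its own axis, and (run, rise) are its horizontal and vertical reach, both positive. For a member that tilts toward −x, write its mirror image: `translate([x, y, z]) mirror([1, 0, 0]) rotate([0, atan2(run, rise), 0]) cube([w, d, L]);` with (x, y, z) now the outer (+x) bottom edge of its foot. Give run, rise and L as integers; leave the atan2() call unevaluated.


translate([288, 0, 840]) cube([60, 751, 61]);
translate([0, 61, 0]) rotate([0, atan2(288, 840), 0]) cube([27, 60, 888]);
translate([636, 61, 0]) mirror([1, 0, 0]) rotate([0, atan2(288, 840), 0]) cube([27, 60, 888]);
translate([0, 630, 0]) rotate([0, atan2(288, 840), 0]) cube([27, 60, 888]);
translate([636, 630, 0]) mirror([1, 0, 0]) rotate([0, atan2(288, 840), 0]) cube([27, 60, 888]);


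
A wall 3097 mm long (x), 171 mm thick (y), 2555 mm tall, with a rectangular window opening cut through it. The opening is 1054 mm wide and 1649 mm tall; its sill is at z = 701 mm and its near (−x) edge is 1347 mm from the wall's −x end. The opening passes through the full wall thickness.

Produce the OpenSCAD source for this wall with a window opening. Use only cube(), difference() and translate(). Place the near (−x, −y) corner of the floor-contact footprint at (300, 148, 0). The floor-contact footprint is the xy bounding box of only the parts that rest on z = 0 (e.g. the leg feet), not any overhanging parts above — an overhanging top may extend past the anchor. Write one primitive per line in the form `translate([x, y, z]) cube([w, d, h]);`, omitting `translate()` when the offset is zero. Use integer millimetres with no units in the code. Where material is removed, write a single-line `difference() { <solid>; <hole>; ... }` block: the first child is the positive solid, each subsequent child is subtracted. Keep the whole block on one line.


difference() { translate([300, 148, 0]) cube([3097, 171, 2555]); translate([1647, 148, 701]) cube([1054, 171, 1649]); }


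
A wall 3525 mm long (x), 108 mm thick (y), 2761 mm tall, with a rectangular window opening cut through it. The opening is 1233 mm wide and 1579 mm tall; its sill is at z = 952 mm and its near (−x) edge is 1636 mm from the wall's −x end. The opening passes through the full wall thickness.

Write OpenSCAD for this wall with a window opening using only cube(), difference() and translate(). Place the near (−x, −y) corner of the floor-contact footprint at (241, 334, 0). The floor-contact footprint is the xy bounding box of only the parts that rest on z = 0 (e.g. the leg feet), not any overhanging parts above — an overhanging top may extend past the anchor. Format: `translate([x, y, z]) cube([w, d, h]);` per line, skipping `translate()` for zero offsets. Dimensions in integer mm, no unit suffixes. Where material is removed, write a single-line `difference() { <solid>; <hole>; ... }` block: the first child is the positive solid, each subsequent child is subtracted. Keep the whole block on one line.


difference() { translate([241, 334, 0]) cube([3525, 108, 2761]); translate([1877, 334, 952]) cube([1233, 108, 1579]); }


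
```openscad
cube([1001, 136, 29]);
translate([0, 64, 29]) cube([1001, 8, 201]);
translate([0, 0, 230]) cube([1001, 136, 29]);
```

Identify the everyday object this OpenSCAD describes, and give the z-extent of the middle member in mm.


An I-beam. The web height is 201 mm.

Two wide flanges with a thin centred web — an I-beam. Overall 259 mm minus two 29 mm flanges gives a web of 259 − 2·29 = 201 mm.


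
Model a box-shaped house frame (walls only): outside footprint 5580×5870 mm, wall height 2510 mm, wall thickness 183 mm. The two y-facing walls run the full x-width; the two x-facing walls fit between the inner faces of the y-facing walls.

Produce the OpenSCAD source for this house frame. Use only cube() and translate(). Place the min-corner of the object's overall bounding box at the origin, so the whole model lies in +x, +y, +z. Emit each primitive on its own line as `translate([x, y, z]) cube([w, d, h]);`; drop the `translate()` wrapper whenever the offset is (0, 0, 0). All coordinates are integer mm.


cube([5580, 183, 2510]);
translate([0, 5687, 0]) cube([5580, 183, 2510]);
translate([0, 183, 0]) cube([183, 5504, 2510]);
translate([5397, 183, 0]) cube([183, 5504, 2510]);


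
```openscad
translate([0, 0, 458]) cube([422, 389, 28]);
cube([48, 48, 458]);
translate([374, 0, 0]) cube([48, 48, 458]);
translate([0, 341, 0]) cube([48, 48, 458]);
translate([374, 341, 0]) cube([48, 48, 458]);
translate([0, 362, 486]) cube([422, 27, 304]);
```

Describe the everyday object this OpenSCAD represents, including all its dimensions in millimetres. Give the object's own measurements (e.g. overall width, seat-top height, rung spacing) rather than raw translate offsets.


A chair. The seat is a 422×389×28 mm slab with its top at z = 486 mm, on four 48×48 mm corner legs (flush with the seat edges, standing on z = 0). A flat backrest 27 mm thick, 304 mm tall, spans the full seat width and rises from the seat top along its +y edge, rear face flush with the rear of the seat.


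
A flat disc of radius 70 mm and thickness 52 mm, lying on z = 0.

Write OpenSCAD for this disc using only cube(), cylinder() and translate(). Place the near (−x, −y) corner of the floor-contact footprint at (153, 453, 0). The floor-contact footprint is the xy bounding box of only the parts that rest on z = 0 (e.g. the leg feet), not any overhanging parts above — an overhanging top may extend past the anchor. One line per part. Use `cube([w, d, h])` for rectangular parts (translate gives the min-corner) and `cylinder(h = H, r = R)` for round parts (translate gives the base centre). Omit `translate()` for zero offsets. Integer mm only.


translate([223, 523, 0]) cylinder(h = 52, r = 70);


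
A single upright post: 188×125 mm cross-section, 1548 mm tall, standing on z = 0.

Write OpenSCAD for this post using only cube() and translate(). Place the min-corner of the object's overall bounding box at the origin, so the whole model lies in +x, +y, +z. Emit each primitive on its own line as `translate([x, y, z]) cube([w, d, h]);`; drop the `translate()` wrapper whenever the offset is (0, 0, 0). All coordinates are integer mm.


cube([188, 125, 1548]);


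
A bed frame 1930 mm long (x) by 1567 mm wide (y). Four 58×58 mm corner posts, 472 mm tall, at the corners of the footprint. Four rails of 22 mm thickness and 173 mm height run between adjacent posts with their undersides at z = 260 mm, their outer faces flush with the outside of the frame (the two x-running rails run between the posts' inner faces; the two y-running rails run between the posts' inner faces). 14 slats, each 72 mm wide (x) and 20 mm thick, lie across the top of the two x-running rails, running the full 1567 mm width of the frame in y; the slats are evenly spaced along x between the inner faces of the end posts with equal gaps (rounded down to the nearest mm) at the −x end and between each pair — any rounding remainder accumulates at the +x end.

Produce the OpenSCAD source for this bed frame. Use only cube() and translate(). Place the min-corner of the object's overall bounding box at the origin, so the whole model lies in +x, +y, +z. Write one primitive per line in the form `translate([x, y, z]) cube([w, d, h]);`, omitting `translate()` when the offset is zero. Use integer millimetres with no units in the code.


cube([58, 58, 472]);
translate([0, 1509, 0]) cube([58, 58, 472]);
translate([1872, 0, 0]) cube([58, 58, 472]);
translate([1872, 1509, 0]) cube([58, 58, 472]);
translate([58, 0, 260]) cube([1814, 22, 173]);
translate([58, 1545, 260]) cube([1814, 22, 173]);
translate([0, 58, 260]) cube([22, 1451, 173]);
translate([1908, 58, 260]) cube([22, 1451, 173]);
translate([111, 0, 433]) cube([72, 1567, 20]);
translate([236, 0, 433]) cube([72, 1567, 20]);
translate([361, 0, 433]) cube([72, 1567, 20]);
translate([486, 0, 433]) cube([72, 1567, 20]);
translate([611, 0, 433]) cube([72, 1567, 20]);
translate([736, 0, 433]) cube([72, 1567, 20]);
translate([861, 0, 433]) cube([72, 1567, 20]);
translate([986, 0, 433]) cube([72, 1567, 20]);
translate([1111, 0, 433]) cube([72, 1567, 20]);
translate([1236, 0, 433]) cube([72, 1567, 20]);
translate([1361, 0, 433]) cube([72, 1567, 20]);
translate([1486, 0, 433]) cube([72, 1567, 20]);
translate([1611, 0, 433]) cube([72, 1567, 20]);
translate([1736, 0, 433]) cube([72, 1567, 20]);


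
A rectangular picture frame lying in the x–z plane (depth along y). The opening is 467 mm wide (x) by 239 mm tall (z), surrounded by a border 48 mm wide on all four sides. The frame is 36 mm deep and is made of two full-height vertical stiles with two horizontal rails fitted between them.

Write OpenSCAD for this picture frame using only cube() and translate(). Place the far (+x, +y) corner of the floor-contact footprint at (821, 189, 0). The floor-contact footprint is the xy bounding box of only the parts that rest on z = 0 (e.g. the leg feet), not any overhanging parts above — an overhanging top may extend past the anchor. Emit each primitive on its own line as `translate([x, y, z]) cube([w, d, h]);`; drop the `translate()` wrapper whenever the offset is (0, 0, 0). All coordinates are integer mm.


translate([258, 153, 0]) cube([48, 36, 335]);
translate([773, 153, 0]) cube([48, 36, 335]);
translate([306, 153, 0]) cube([467, 36, 48]);
translate([306, 153, 287]) cube([467, 36, 48]);


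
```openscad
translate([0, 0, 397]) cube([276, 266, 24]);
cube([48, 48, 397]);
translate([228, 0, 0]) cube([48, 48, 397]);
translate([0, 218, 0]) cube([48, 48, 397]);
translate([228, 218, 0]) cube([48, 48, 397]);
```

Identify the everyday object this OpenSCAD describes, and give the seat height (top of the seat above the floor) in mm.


A stool. The seat height is 421 mm.

A 276×266×24 slab at z = 397 on four corner posts — a stool. The seat top is 397 + 24 = 421 mm.


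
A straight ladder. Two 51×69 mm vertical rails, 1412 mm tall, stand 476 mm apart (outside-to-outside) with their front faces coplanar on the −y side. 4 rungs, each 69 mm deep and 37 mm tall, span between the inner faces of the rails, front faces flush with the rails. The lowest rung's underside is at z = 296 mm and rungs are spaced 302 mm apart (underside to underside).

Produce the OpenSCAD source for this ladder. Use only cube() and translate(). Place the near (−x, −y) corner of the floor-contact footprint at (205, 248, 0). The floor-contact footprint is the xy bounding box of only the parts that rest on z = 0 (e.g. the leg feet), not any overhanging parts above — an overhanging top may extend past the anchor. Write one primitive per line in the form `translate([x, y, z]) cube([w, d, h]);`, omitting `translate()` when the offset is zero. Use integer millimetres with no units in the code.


translate([205, 248, 0]) cube([51, 69, 1412]);
translate([630, 248, 0]) cube([51, 69, 1412]);
translate([256, 248, 296]) cube([374, 69, 37]);
translate([256, 248, 598]) cube([374, 69, 37]);
translate([256, 248, 900]) cube([374, 69, 37]);
translate([256, 248, 1202]) cube([374, 69, 37]);


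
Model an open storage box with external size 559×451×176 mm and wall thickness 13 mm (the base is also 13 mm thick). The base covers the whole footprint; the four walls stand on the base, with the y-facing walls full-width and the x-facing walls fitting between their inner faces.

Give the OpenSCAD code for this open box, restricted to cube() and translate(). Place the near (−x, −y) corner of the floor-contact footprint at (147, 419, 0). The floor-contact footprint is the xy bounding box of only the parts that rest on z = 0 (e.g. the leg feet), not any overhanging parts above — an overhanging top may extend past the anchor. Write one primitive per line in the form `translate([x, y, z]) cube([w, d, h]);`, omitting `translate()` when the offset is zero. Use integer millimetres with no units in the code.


translate([147, 419, 0]) cube([559, 451, 13]);
translate([147, 419, 13]) cube([559, 13, 163]);
translate([147, 857, 13]) cube([559, 13, 163]);
translate([147, 432, 13]) cube([13, 425, 163]);
translate([693, 432, 13]) cube([13, 425, 163]);


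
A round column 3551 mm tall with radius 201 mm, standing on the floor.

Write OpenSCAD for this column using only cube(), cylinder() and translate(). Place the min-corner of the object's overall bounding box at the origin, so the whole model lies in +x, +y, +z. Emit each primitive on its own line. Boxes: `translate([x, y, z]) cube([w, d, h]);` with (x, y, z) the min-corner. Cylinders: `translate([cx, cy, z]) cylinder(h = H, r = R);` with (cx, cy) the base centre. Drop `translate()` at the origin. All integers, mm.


translate([201, 201, 0]) cylinder(h = 3551, r = 201);


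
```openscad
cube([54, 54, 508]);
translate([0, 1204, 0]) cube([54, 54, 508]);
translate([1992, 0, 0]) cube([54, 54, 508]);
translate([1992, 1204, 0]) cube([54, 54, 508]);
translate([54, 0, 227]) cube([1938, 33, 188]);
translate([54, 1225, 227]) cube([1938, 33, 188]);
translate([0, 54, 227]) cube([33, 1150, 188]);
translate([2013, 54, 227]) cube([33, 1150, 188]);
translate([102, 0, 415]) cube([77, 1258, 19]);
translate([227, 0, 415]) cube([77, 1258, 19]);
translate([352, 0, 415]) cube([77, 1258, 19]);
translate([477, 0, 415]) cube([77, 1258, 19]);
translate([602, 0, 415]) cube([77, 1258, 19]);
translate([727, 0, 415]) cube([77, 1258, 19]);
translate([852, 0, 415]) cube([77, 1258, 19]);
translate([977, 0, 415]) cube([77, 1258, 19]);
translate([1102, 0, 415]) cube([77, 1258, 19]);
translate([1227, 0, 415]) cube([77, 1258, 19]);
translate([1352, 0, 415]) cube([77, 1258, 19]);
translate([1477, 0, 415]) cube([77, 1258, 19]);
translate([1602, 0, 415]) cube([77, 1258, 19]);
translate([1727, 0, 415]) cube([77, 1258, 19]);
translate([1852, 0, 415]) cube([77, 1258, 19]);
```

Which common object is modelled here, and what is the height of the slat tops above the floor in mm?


A bed frame. The slat-top height is 434 mm.

Four posts, four rails, and a row of slats — a bed frame. Slats sit on the rails at z = 227 + 188 = 415; with slat thickness 19, the top is 434 mm.


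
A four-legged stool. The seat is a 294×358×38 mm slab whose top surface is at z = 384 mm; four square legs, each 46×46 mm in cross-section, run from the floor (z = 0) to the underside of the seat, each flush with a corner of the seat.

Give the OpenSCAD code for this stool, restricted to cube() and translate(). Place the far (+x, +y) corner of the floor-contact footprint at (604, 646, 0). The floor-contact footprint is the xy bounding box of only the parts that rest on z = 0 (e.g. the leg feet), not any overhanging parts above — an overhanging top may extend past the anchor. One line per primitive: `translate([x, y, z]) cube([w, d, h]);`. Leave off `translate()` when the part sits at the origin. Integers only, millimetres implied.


translate([310, 288, 346]) cube([294, 358, 38]);
translate([310, 288, 0]) cube([46, 46, 346]);
translate([558, 288, 0]) cube([46, 46, 346]);
translate([310, 600, 0]) cube([46, 46, 346]);
translate([558, 600, 0]) cube([46, 46, 346]);
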